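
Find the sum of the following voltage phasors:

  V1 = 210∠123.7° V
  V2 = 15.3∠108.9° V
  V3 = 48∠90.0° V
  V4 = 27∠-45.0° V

Step 1 — Convert each phasor to rectangular form:
  V1 = 210·(cos(123.7°) + j·sin(123.7°)) = -116.5 + j174.7 V
  V2 = 15.3·(cos(108.9°) + j·sin(108.9°)) = -4.956 + j14.48 V
  V3 = 48·(cos(90.0°) + j·sin(90.0°)) = 0 + j48 V
  V4 = 27·(cos(-45.0°) + j·sin(-45.0°)) = 19.09 - j19.09 V
Step 2 — Sum components: V_total = -102.4 + j218.1 V.
Step 3 — Convert to polar: |V_total| = 240.9 V, ∠V_total = 115.1°.

V_total = 240.9∠115.1° V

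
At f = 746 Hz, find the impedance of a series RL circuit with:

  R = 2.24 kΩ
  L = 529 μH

Step 1 — Angular frequency: ω = 2π·f = 2π·746 = 4687 rad/s.
Step 2 — Component impedances:
  R: Z = R = 2240 Ω
  L: Z = jωL = j·4687·0.000529 = 0 + j2.48 Ω
Step 3 — Series combination: Z_total = R + L = 2240 + j2.48 Ω = 2240∠0.1° Ω.

Z = 2240 + j2.48 Ω = 2240∠0.1° Ω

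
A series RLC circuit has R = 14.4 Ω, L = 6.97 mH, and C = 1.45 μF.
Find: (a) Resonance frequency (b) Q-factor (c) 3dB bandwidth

Step 1 — Resonance condition Im(Z)=0 gives ω₀ = 1/√(LC).
Step 2 — ω₀ = 1/√(0.00697·1.45e-06) = 9947 rad/s.
Step 3 — f₀ = ω₀/(2π) = 1583 Hz.
Step 4 — Series Q: Q = ω₀L/R = 9947·0.00697/14.4 = 4.815.
Step 5 — 3dB bandwidth: Δω = ω₀/Q = 2066 rad/s; BW = Δω/(2π) = 328.8 Hz.

(a) f₀ = 1583 Hz  (b) Q = 4.815  (c) BW = 328.8 Hz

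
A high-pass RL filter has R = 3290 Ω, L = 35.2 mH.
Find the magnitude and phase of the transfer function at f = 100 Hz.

Step 1 — Angular frequency: ω = 2π·100 = 628.3 rad/s.
Step 2 — Transfer function: H(jω) = jωL/(R + jωL).
Step 3 — Numerator jωL = j·22.12; denominator R + jωL = 3290 + j22.12.
Step 4 — H = 4.519e-05 + j0.006722.
Step 5 — Magnitude: |H| = 0.006722 (-43.4 dB); phase: φ = 89.6°.

|H| = 0.006722 (-43.4 dB), φ = 89.6°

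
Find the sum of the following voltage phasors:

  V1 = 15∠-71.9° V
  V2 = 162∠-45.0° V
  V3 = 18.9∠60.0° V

Step 1 — Convert each phasor to rectangular form:
  V1 = 15·(cos(-71.9°) + j·sin(-71.9°)) = 4.66 - j14.26 V
  V2 = 162·(cos(-45.0°) + j·sin(-45.0°)) = 114.6 - j114.6 V
  V3 = 18.9·(cos(60.0°) + j·sin(60.0°)) = 9.45 + j16.37 V
Step 2 — Sum components: V_total = 128.7 - j112.4 V.
Step 3 — Convert to polar: |V_total| = 170.9 V, ∠V_total = -41.2°.

V_total = 170.9∠-41.2° V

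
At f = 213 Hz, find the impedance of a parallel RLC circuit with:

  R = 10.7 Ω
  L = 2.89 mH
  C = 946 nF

Step 1 — Angular frequency: ω = 2π·f = 2π·213 = 1338 rad/s.
Step 2 — Component impedances:
  R: Z = R = 10.7 Ω
  L: Z = jωL = j·1338·0.00289 = 0 + j3.868 Ω
  C: Z = 1/(jωC) = -j/(ω·C) = 0 - j789.9 Ω
Step 3 — Parallel combination: 1/Z_total = 1/R + 1/L + 1/C; Z_total = 1.247 + j3.434 Ω = 3.653∠70.0° Ω.

Z = 1.247 + j3.434 Ω = 3.653∠70.0° Ω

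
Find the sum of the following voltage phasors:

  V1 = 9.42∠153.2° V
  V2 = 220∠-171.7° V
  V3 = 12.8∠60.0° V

Step 1 — Convert each phasor to rectangular form:
  V1 = 9.42·(cos(153.2°) + j·sin(153.2°)) = -8.408 + j4.247 V
  V2 = 220·(cos(-171.7°) + j·sin(-171.7°)) = -217.7 - j31.76 V
  V3 = 12.8·(cos(60.0°) + j·sin(60.0°)) = 6.4 + j11.09 V
Step 2 — Sum components: V_total = -219.7 - j16.43 V.
Step 3 — Convert to polar: |V_total| = 220.3 V, ∠V_total = -175.7°.

V_total = 220.3∠-175.7° V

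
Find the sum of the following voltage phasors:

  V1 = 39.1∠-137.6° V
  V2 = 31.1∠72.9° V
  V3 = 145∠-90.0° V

Step 1 — Convert each phasor to rectangular form:
  V1 = 39.1·(cos(-137.6°) + j·sin(-137.6°)) = -28.87 - j26.37 V
  V2 = 31.1·(cos(72.9°) + j·sin(72.9°)) = 9.145 + j29.73 V
  V3 = 145·(cos(-90.0°) + j·sin(-90.0°)) = 0 - j145 V
Step 2 — Sum components: V_total = -19.73 - j141.6 V.
Step 3 — Convert to polar: |V_total| = 143 V, ∠V_total = -97.9°.

V_total = 143∠-97.9° V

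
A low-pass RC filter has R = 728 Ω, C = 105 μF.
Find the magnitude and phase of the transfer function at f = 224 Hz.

Step 1 — Angular frequency: ω = 2π·224 = 1407 rad/s.
Step 2 — Transfer function: H(jω) = 1/(1 + jωRC).
Step 3 — Denominator: 1 + jωRC = 1 + j·1407·728·0.000105 = 1 + j107.6.
Step 4 — H = 8.639e-05 - j0.009294.
Step 5 — Magnitude: |H| = 0.009295 (-40.6 dB); phase: φ = -89.5°.

|H| = 0.009295 (-40.6 dB), φ = -89.5°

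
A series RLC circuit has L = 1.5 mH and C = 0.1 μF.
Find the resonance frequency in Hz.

Step 1 — Resonance condition Im(Z)=0 gives ω₀ = 1/√(LC).
Step 2 — ω₀ = 1/√(0.0015·1e-07) = 8.165e+04 rad/s.
Step 3 — f₀ = ω₀/(2π) = 1.299e+04 Hz.

f₀ = 1.299e+04 Hz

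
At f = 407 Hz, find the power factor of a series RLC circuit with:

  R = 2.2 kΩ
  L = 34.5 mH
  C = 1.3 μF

Step 1 — Angular frequency: ω = 2π·f = 2π·407 = 2557 rad/s.
Step 2 — Component impedances:
  R: Z = R = 2200 Ω
  L: Z = jωL = j·2557·0.0345 = 0 + j88.23 Ω
  C: Z = 1/(jωC) = -j/(ω·C) = 0 - j300.8 Ω
Step 3 — Series combination: Z_total = R + L + C = 2200 - j212.6 Ω = 2210∠-5.5° Ω.
Step 4 — Power factor: PF = cos(φ) = Re(Z)/|Z| = 2200/2210.2 = 0.9954.
Step 5 — Type: Im(Z) = -212.6 ⇒ leading (phase φ = -5.5°).

PF = 0.9954 (leading, φ = -5.5°)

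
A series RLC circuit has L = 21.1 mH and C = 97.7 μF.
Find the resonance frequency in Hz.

Step 1 — Resonance condition Im(Z)=0 gives ω₀ = 1/√(LC).
Step 2 — ω₀ = 1/√(0.0211·9.77e-05) = 696.5 rad/s.
Step 3 — f₀ = ω₀/(2π) = 110.8 Hz.

f₀ = 110.8 Hz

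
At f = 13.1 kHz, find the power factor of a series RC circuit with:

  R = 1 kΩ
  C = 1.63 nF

Step 1 — Angular frequency: ω = 2π·f = 2π·1.31e+04 = 8.231e+04 rad/s.
Step 2 — Component impedances:
  R: Z = R = 1000 Ω
  C: Z = 1/(jωC) = -j/(ω·C) = 0 - j7454 Ω
Step 3 — Series combination: Z_total = R + C = 1000 - j7454 Ω = 7520∠-82.4° Ω.
Step 4 — Power factor: PF = cos(φ) = Re(Z)/|Z| = 1000/7520 = 0.133.
Step 5 — Type: Im(Z) = -7454 ⇒ leading (phase φ = -82.4°).

PF = 0.133 (leading, φ = -82.4°)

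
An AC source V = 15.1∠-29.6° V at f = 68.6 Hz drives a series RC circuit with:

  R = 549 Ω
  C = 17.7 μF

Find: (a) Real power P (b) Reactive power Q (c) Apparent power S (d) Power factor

Step 1 — Angular frequency: ω = 2π·f = 2π·68.6 = 431 rad/s.
Step 2 — Component impedances:
  R: Z = R = 549 Ω
  C: Z = 1/(jωC) = -j/(ω·C) = 0 - j131.1 Ω
Step 3 — Series combination: Z_total = R + C = 549 - j131.1 Ω = 564.4∠-13.4° Ω.
Step 4 — Source phasor: V = 15.1∠-29.6° V = 13.13 - j7.459 V.
Step 5 — Current: I = V / Z = 0.02569 - j0.007451 A = 0.02675∠-16.2° A.
Step 6 — Complex power: S = V·I* = 0.3929 - j0.09381 VA.
Step 7 — Real power: P = Re(S) = 0.3929 W.
Step 8 — Reactive power: Q = Im(S) = -0.09381 VAR.
Step 9 — Apparent power: |S| = 0.404 VA.
Step 10 — Power factor: PF = P/|S| = 0.9727 (leading).

(a) P = 0.3929 W  (b) Q = -0.09381 VAR  (c) S = 0.404 VA  (d) PF = 0.9727 (leading)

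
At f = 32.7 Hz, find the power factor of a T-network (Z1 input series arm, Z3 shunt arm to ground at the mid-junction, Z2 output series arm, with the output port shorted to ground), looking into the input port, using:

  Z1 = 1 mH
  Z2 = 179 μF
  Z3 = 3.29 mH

Step 1 — Angular frequency: ω = 2π·f = 2π·32.7 = 205.5 rad/s.
Step 2 — Component impedances:
  Z1: Z = jωL = j·205.5·0.001 = 0 + j0.2055 Ω
  Z2: Z = 1/(jωC) = -j/(ω·C) = 0 - j27.19 Ω
  Z3: Z = jωL = j·205.5·0.00329 = 0 + j0.676 Ω
Step 3 — With the output port shorted to ground, the output series arm Z2 runs from the junction to ground; the shunt arm Z3 also runs from the junction to ground. They appear in parallel: Z3 || Z2 = 0 + j0.6932 Ω.
Step 4 — Series with input arm Z1: Z_in = Z1 + (Z3 || Z2) = 0 + j0.8987 Ω = 0.8987∠90.0° Ω.
Step 5 — Power factor: PF = cos(φ) = Re(Z)/|Z| = 0/0.8987 = 0.
Step 6 — Type: Im(Z) = 0.8987 ⇒ lagging (phase φ = 90.0°).

PF = 0 (lagging, φ = 90.0°)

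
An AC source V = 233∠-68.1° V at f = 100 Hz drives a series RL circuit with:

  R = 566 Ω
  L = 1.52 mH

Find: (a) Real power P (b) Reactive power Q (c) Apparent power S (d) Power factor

Step 1 — Angular frequency: ω = 2π·f = 2π·100 = 628.3 rad/s.
Step 2 — Component impedances:
  R: Z = R = 566 Ω
  L: Z = jωL = j·628.3·0.00152 = 0 + j0.955 Ω
Step 3 — Series combination: Z_total = R + L = 566 + j0.955 Ω = 566∠0.1° Ω.
Step 4 — Source phasor: V = 233∠-68.1° V = 86.91 - j216.2 V.
Step 5 — Current: I = V / Z = 0.1529 - j0.3822 A = 0.4117∠-68.2° A.
Step 6 — Complex power: S = V·I* = 95.92 + j0.1618 VA.
Step 7 — Real power: P = Re(S) = 95.92 W.
Step 8 — Reactive power: Q = Im(S) = 0.1618 VAR.
Step 9 — Apparent power: |S| = 95.92 VA.
Step 10 — Power factor: PF = P/|S| = 1 (lagging).

(a) P = 95.92 W  (b) Q = 0.1618 VAR  (c) S = 95.92 VA  (d) PF = 1 (lagging)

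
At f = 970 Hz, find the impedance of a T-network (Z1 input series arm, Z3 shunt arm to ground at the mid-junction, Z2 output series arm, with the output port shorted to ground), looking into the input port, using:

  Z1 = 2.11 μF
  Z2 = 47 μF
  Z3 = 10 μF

Step 1 — Angular frequency: ω = 2π·f = 2π·970 = 6095 rad/s.
Step 2 — Component impedances:
  Z1: Z = 1/(jωC) = -j/(ω·C) = 0 - j77.76 Ω
  Z2: Z = 1/(jωC) = -j/(ω·C) = 0 - j3.491 Ω
  Z3: Z = 1/(jωC) = -j/(ω·C) = 0 - j16.41 Ω
Step 3 — With the output port shorted to ground, the output series arm Z2 runs from the junction to ground; the shunt arm Z3 also runs from the junction to ground. They appear in parallel: Z3 || Z2 = 0 - j2.879 Ω.
Step 4 — Series with input arm Z1: Z_in = Z1 + (Z3 || Z2) = 0 - j80.64 Ω = 80.64∠-90.0° Ω.

Z = 0 - j80.64 Ω = 80.64∠-90.0° Ω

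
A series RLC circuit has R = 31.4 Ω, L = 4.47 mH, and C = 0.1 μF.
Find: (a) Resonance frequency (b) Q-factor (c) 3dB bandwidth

Step 1 — Resonance: ω₀ = 1/√(LC) = 1/√(0.00447·1e-07) = 4.73e+04 rad/s.
Step 2 — f₀ = ω₀/(2π) = 7528 Hz.
Step 3 — Series Q: Q = ω₀L/R = 4.73e+04·0.00447/31.4 = 6.733.
Step 4 — Bandwidth: Δω = ω₀/Q = 7025 rad/s; BW = Δω/(2π) = 1118 Hz.

(a) f₀ = 7528 Hz  (b) Q = 6.733  (c) BW = 1118 Hz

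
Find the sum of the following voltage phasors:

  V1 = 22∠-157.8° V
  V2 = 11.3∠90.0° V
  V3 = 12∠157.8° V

Step 1 — Convert each phasor to rectangular form:
  V1 = 22·(cos(-157.8°) + j·sin(-157.8°)) = -20.37 - j8.312 V
  V2 = 11.3·(cos(90.0°) + j·sin(90.0°)) = 0 + j11.3 V
  V3 = 12·(cos(157.8°) + j·sin(157.8°)) = -11.11 + j4.534 V
Step 2 — Sum components: V_total = -31.48 + j7.522 V.
Step 3 — Convert to polar: |V_total| = 32.37 V, ∠V_total = 166.6°.

V_total = 32.37∠166.6° V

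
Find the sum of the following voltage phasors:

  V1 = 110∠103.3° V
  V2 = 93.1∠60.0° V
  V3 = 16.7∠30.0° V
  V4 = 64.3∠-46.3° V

Step 1 — Convert each phasor to rectangular form:
  V1 = 110·(cos(103.3°) + j·sin(103.3°)) = -25.31 + j107 V
  V2 = 93.1·(cos(60.0°) + j·sin(60.0°)) = 46.55 + j80.63 V
  V3 = 16.7·(cos(30.0°) + j·sin(30.0°)) = 14.46 + j8.35 V
  V4 = 64.3·(cos(-46.3°) + j·sin(-46.3°)) = 44.42 - j46.49 V
Step 2 — Sum components: V_total = 80.13 + j149.5 V.
Step 3 — Convert to polar: |V_total| = 169.7 V, ∠V_total = 61.8°.

V_total = 169.7∠61.8° V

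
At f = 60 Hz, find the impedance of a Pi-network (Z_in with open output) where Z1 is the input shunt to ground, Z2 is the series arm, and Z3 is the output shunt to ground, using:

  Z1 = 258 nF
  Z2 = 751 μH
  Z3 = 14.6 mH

Step 1 — Angular frequency: ω = 2π·f = 2π·60 = 377 rad/s.
Step 2 — Component impedances:
  Z1: Z = 1/(jωC) = -j/(ω·C) = 0 - j1.028e+04 Ω
  Z2: Z = jωL = j·377·0.000751 = 0 + j0.2831 Ω
  Z3: Z = jωL = j·377·0.0146 = 0 + j5.504 Ω
Step 3 — With open output, the series arm Z2 and the output shunt Z3 appear in series to ground: Z2 + Z3 = 0 + j5.787 Ω.
Step 4 — Parallel with input shunt Z1: Z_in = Z1 || (Z2 + Z3) = 0 + j5.79 Ω = 5.79∠90.0° Ω.

Z = 0 + j5.79 Ω = 5.79∠90.0° Ω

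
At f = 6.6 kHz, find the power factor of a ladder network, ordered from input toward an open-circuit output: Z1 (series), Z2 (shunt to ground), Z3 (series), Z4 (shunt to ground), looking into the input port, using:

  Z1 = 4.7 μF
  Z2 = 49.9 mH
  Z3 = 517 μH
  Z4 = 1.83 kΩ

Step 1 — Angular frequency: ω = 2π·f = 2π·6600 = 4.147e+04 rad/s.
Step 2 — Component impedances:
  Z1: Z = 1/(jωC) = -j/(ω·C) = 0 - j5.131 Ω
  Z2: Z = jωL = j·4.147e+04·0.0499 = 0 + j2069 Ω
  Z3: Z = jωL = j·4.147e+04·0.000517 = 0 + j21.44 Ω
  Z4: Z = R = 1830 Ω
Step 3 — Ladder network (open output): work backward from the far end, alternating series and parallel combinations. Z_in = 1015 + j904.5 Ω = 1360∠41.7° Ω.
Step 4 — Power factor: PF = cos(φ) = Re(Z)/|Z| = 1015.02/1359.57 = 0.7466.
Step 5 — Type: Im(Z) = 904.5 ⇒ lagging (phase φ = 41.7°).

PF = 0.7466 (lagging, φ = 41.7°)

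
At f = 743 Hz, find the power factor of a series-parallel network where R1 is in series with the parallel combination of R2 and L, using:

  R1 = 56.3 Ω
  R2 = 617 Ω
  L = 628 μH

Step 1 — Angular frequency: ω = 2π·f = 2π·743 = 4668 rad/s.
Step 2 — Component impedances:
  R1: Z = R = 56.3 Ω
  R2: Z = R = 617 Ω
  L: Z = jωL = j·4668·0.000628 = 0 + j2.932 Ω
Step 3 — Parallel branch: R2 || L = 1/(1/R2 + 1/L) = 0.01393 + j2.932 Ω.
Step 4 — Series with R1: Z_total = R1 + (R2 || L) = 56.31 + j2.932 Ω = 56.39∠3.0° Ω.
Step 5 — Power factor: PF = cos(φ) = Re(Z)/|Z| = 56.31/56.39 = 0.9986.
Step 6 — Type: Im(Z) = 2.932 ⇒ lagging (phase φ = 3.0°).

PF = 0.9986 (lagging, φ = 3.0°)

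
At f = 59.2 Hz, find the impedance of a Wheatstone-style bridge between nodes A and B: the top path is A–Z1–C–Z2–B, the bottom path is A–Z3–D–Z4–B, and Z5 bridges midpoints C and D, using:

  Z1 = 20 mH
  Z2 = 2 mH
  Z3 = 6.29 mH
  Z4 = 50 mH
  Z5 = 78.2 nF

Step 1 — Angular frequency: ω = 2π·f = 2π·59.2 = 372 rad/s.
Step 2 — Component impedances:
  Z1: Z = jωL = j·372·0.02 = 0 + j7.439 Ω
  Z2: Z = jωL = j·372·0.002 = 0 + j0.7439 Ω
  Z3: Z = jωL = j·372·0.00629 = 0 + j2.34 Ω
  Z4: Z = jωL = j·372·0.05 = 0 + j18.6 Ω
  Z5: Z = 1/(jωC) = -j/(ω·C) = 0 - j3.438e+04 Ω
Step 3 — Bridge requires nodal analysis (the Z5 bridge couples midpoints C and D, so the two paths cannot be reduced to a simple series/parallel combination). Setting node B to ground and injecting 1 A at node A, the 3-node admittance system at A, C, D solves to V_A = Z_AB = 0 + j5.884 Ω = 5.884∠90.0° Ω.

Z = 0 + j5.884 Ω = 5.884∠90.0° Ω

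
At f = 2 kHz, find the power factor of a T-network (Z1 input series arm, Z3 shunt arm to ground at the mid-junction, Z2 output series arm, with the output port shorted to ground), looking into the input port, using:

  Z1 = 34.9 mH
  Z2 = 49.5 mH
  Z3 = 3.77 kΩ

Step 1 — Angular frequency: ω = 2π·f = 2π·2000 = 1.257e+04 rad/s.
Step 2 — Component impedances:
  Z1: Z = jωL = j·1.257e+04·0.0349 = 0 + j438.6 Ω
  Z2: Z = jωL = j·1.257e+04·0.0495 = 0 + j622 Ω
  Z3: Z = R = 3770 Ω
Step 3 — With the output port shorted to ground, the output series arm Z2 runs from the junction to ground; the shunt arm Z3 also runs from the junction to ground. They appear in parallel: Z3 || Z2 = 99.91 + j605.6 Ω.
Step 4 — Series with input arm Z1: Z_in = Z1 + (Z3 || Z2) = 99.91 + j1044 Ω = 1049∠84.5° Ω.
Step 5 — Power factor: PF = cos(φ) = Re(Z)/|Z| = 99.913/1048.9 = 0.09526.
Step 6 — Type: Im(Z) = 1044 ⇒ lagging (phase φ = 84.5°).

PF = 0.09526 (lagging, φ = 84.5°)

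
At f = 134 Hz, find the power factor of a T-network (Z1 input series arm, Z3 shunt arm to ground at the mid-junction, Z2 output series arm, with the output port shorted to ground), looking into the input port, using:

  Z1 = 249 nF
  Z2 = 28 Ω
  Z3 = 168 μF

Step 1 — Angular frequency: ω = 2π·f = 2π·134 = 841.9 rad/s.
Step 2 — Component impedances:
  Z1: Z = 1/(jωC) = -j/(ω·C) = 0 - j4770 Ω
  Z2: Z = R = 28 Ω
  Z3: Z = 1/(jωC) = -j/(ω·C) = 0 - j7.07 Ω
Step 3 — With the output port shorted to ground, the output series arm Z2 runs from the junction to ground; the shunt arm Z3 also runs from the junction to ground. They appear in parallel: Z3 || Z2 = 1.678 - j6.646 Ω.
Step 4 — Series with input arm Z1: Z_in = Z1 + (Z3 || Z2) = 1.678 - j4777 Ω = 4777∠-90.0° Ω.
Step 5 — Power factor: PF = cos(φ) = Re(Z)/|Z| = 1.678/4777 = 0.0003513.
Step 6 — Type: Im(Z) = -4777 ⇒ leading (phase φ = -90.0°).

PF = 0.0003513 (leading, φ = -90.0°)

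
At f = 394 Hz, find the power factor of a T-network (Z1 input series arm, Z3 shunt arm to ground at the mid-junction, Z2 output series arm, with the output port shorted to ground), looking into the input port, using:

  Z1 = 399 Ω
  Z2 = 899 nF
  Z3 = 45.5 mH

Step 1 — Angular frequency: ω = 2π·f = 2π·394 = 2476 rad/s.
Step 2 — Component impedances:
  Z1: Z = R = 399 Ω
  Z2: Z = 1/(jωC) = -j/(ω·C) = 0 - j449.3 Ω
  Z3: Z = jωL = j·2476·0.0455 = 0 + j112.6 Ω
Step 3 — With the output port shorted to ground, the output series arm Z2 runs from the junction to ground; the shunt arm Z3 also runs from the junction to ground. They appear in parallel: Z3 || Z2 = 0 + j150.3 Ω.
Step 4 — Series with input arm Z1: Z_in = Z1 + (Z3 || Z2) = 399 + j150.3 Ω = 426.4∠20.6° Ω.
Step 5 — Power factor: PF = cos(φ) = Re(Z)/|Z| = 399/426.38 = 0.9358.
Step 6 — Type: Im(Z) = 150.3 ⇒ lagging (phase φ = 20.6°).

PF = 0.9358 (lagging, φ = 20.6°)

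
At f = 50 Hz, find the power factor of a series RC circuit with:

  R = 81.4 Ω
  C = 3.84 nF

Step 1 — Angular frequency: ω = 2π·f = 2π·50 = 314.2 rad/s.
Step 2 — Component impedances:
  R: Z = R = 81.4 Ω
  C: Z = 1/(jωC) = -j/(ω·C) = 0 - j8.289e+05 Ω
Step 3 — Series combination: Z_total = R + C = 81.4 - j8.289e+05 Ω = 8.289e+05∠-90.0° Ω.
Step 4 — Power factor: PF = cos(φ) = Re(Z)/|Z| = 81.4/8.289e+05 = 9.82e-05.
Step 5 — Type: Im(Z) = -8.289e+05 ⇒ leading (phase φ = -90.0°).

PF = 9.82e-05 (leading, φ = -90.0°)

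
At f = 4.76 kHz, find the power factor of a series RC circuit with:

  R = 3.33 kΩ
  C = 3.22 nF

Step 1 — Angular frequency: ω = 2π·f = 2π·4760 = 2.991e+04 rad/s.
Step 2 — Component impedances:
  R: Z = R = 3330 Ω
  C: Z = 1/(jωC) = -j/(ω·C) = 0 - j1.038e+04 Ω
Step 3 — Series combination: Z_total = R + C = 3330 - j1.038e+04 Ω = 1.09e+04∠-72.2° Ω.
Step 4 — Power factor: PF = cos(φ) = Re(Z)/|Z| = 3330/10905 = 0.3054.
Step 5 — Type: Im(Z) = -1.038e+04 ⇒ leading (phase φ = -72.2°).

PF = 0.3054 (leading, φ = -72.2°)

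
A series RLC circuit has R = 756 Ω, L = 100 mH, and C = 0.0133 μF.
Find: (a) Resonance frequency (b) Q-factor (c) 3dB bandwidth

Step 1 — Resonance: ω₀ = 1/√(LC) = 1/√(0.1·1.33e-08) = 2.742e+04 rad/s.
Step 2 — f₀ = ω₀/(2π) = 4364 Hz.
Step 3 — Series Q: Q = ω₀L/R = 2.742e+04·0.1/756 = 3.627.
Step 4 — Bandwidth: Δω = ω₀/Q = 7560 rad/s; BW = Δω/(2π) = 1203 Hz.

(a) f₀ = 4364 Hz  (b) Q = 3.627  (c) BW = 1203 Hz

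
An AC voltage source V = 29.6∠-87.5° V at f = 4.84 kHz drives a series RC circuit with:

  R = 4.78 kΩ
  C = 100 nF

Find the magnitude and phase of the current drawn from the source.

Step 1 — Angular frequency: ω = 2π·f = 2π·4840 = 3.041e+04 rad/s.
Step 2 — Component impedances:
  R: Z = R = 4780 Ω
  C: Z = 1/(jωC) = -j/(ω·C) = 0 - j328.8 Ω
Step 3 — Series combination: Z_total = R + C = 4780 - j328.8 Ω = 4791∠-3.9° Ω.
Step 4 — Source phasor: V = 29.6∠-87.5° V = 1.291 - j29.57 V.
Step 5 — Ohm's law: I = V / Z_total = (1.291 - j29.57) / (4780 - j328.8) = 0.0006924 - j0.006139 A.
Step 6 — Convert to polar: |I| = 0.006178 A, ∠I = -83.6°.

I = 0.006178∠-83.6° A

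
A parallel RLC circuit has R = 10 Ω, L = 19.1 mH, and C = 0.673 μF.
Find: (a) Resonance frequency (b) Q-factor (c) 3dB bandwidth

Step 1 — Resonance: ω₀ = 1/√(LC) = 1/√(0.0191·6.73e-07) = 8820 rad/s.
Step 2 — f₀ = ω₀/(2π) = 1404 Hz.
Step 3 — Parallel Q: Q = R/(ω₀L) = 10/(8820·0.0191) = 0.05936.
Step 4 — Bandwidth: Δω = ω₀/Q = 1.486e+05 rad/s; BW = Δω/(2π) = 2.365e+04 Hz.

(a) f₀ = 1404 Hz  (b) Q = 0.05936  (c) BW = 2.365e+04 Hz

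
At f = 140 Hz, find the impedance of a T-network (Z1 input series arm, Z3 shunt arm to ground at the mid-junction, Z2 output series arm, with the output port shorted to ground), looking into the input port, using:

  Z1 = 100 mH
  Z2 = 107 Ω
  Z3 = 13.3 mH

Step 1 — Angular frequency: ω = 2π·f = 2π·140 = 879.6 rad/s.
Step 2 — Component impedances:
  Z1: Z = jωL = j·879.6·0.1 = 0 + j87.96 Ω
  Z2: Z = R = 107 Ω
  Z3: Z = jωL = j·879.6·0.0133 = 0 + j11.7 Ω
Step 3 — With the output port shorted to ground, the output series arm Z2 runs from the junction to ground; the shunt arm Z3 also runs from the junction to ground. They appear in parallel: Z3 || Z2 = 1.264 + j11.56 Ω.
Step 4 — Series with input arm Z1: Z_in = Z1 + (Z3 || Z2) = 1.264 + j99.53 Ω = 99.53∠89.3° Ω.

Z = 1.264 + j99.53 Ω = 99.53∠89.3° Ω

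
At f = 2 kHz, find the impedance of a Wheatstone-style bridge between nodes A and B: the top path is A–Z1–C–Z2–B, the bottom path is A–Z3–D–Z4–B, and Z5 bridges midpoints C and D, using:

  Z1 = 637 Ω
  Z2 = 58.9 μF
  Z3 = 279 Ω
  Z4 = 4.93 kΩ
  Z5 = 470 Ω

Step 1 — Angular frequency: ω = 2π·f = 2π·2000 = 1.257e+04 rad/s.
Step 2 — Component impedances:
  Z1: Z = R = 637 Ω
  Z2: Z = 1/(jωC) = -j/(ω·C) = 0 - j1.351 Ω
  Z3: Z = R = 279 Ω
  Z4: Z = R = 4930 Ω
  Z5: Z = R = 470 Ω
Step 3 — Bridge requires nodal analysis (the Z5 bridge couples midpoints C and D, so the two paths cannot be reduced to a simple series/parallel combination). Setting node B to ground and injecting 1 A at node A, the 3-node admittance system at A, C, D solves to V_A = Z_AB = 335.3 - j1.242 Ω = 335.3∠-0.2° Ω.

Z = 335.3 - j1.242 Ω = 335.3∠-0.2° Ω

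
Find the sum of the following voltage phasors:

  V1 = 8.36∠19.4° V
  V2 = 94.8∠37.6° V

Step 1 — Convert each phasor to rectangular form:
  V1 = 8.36·(cos(19.4°) + j·sin(19.4°)) = 7.885 + j2.777 V
  V2 = 94.8·(cos(37.6°) + j·sin(37.6°)) = 75.11 + j57.84 V
Step 2 — Sum components: V_total = 82.99 + j60.62 V.
Step 3 — Convert to polar: |V_total| = 102.8 V, ∠V_total = 36.1°.

V_total = 102.8∠36.1° V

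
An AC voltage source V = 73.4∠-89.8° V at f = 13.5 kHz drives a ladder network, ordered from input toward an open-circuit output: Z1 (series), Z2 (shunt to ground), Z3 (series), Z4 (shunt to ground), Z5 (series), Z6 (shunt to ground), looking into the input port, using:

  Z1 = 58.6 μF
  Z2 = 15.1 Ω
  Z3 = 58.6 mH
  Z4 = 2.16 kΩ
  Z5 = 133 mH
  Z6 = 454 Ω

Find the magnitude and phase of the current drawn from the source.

Step 1 — Angular frequency: ω = 2π·f = 2π·1.35e+04 = 8.482e+04 rad/s.
Step 2 — Component impedances:
  Z1: Z = 1/(jωC) = -j/(ω·C) = 0 - j0.2012 Ω
  Z2: Z = R = 15.1 Ω
  Z3: Z = jωL = j·8.482e+04·0.0586 = 0 + j4971 Ω
  Z4: Z = R = 2160 Ω
  Z5: Z = jωL = j·8.482e+04·0.133 = 0 + j1.128e+04 Ω
  Z6: Z = R = 454 Ω
Step 3 — Ladder network (open output): work backward from the far end, alternating series and parallel combinations. Z_in = 15.09 - j0.1642 Ω = 15.09∠-0.6° Ω.
Step 4 — Source phasor: V = 73.4∠-89.8° V = 0.2562 - j73.4 V.
Step 5 — Ohm's law: I = V / Z_total = (0.2562 - j73.4) / (15.09 - j0.1642) = 0.06995 - j4.865 A.
Step 6 — Convert to polar: |I| = 4.865 A, ∠I = -89.2°.

I = 4.865∠-89.2° A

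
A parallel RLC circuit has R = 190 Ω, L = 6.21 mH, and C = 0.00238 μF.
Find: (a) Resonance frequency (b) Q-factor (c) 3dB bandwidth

Step 1 — Resonance: ω₀ = 1/√(LC) = 1/√(0.00621·2.38e-09) = 2.601e+05 rad/s.
Step 2 — f₀ = ω₀/(2π) = 4.14e+04 Hz.
Step 3 — Parallel Q: Q = R/(ω₀L) = 190/(2.601e+05·0.00621) = 0.1176.
Step 4 — Bandwidth: Δω = ω₀/Q = 2.211e+06 rad/s; BW = Δω/(2π) = 3.52e+05 Hz.

(a) f₀ = 4.14e+04 Hz  (b) Q = 0.1176  (c) BW = 3.52e+05 Hz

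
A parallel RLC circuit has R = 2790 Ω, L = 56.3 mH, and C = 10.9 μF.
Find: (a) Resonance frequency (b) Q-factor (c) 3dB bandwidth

Step 1 — Resonance: ω₀ = 1/√(LC) = 1/√(0.0563·1.09e-05) = 1277 rad/s.
Step 2 — f₀ = ω₀/(2π) = 203.2 Hz.
Step 3 — Parallel Q: Q = R/(ω₀L) = 2790/(1277·0.0563) = 38.82.
Step 4 — Bandwidth: Δω = ω₀/Q = 32.88 rad/s; BW = Δω/(2π) = 5.233 Hz.

(a) f₀ = 203.2 Hz  (b) Q = 38.82  (c) BW = 5.233 Hz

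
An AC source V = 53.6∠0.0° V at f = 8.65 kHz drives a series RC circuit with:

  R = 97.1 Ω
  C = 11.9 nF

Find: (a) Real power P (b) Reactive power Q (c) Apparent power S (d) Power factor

Step 1 — Angular frequency: ω = 2π·f = 2π·8650 = 5.435e+04 rad/s.
Step 2 — Component impedances:
  R: Z = R = 97.1 Ω
  C: Z = 1/(jωC) = -j/(ω·C) = 0 - j1546 Ω
Step 3 — Series combination: Z_total = R + C = 97.1 - j1546 Ω = 1549∠-86.4° Ω.
Step 4 — Source phasor: V = 53.6∠0.0° V = 53.6 V.
Step 5 — Current: I = V / Z = 0.002169 + j0.03453 A = 0.0346∠86.4° A.
Step 6 — Complex power: S = V·I* = 0.1162 - j1.851 VA.
Step 7 — Real power: P = Re(S) = 0.1162 W.
Step 8 — Reactive power: Q = Im(S) = -1.851 VAR.
Step 9 — Apparent power: |S| = 1.854 VA.
Step 10 — Power factor: PF = P/|S| = 0.06268 (leading).

(a) P = 0.1162 W  (b) Q = -1.851 VAR  (c) S = 1.854 VA  (d) PF = 0.06268 (leading)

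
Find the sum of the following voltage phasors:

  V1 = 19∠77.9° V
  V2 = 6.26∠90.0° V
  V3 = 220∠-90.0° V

Step 1 — Convert each phasor to rectangular form:
  V1 = 19·(cos(77.9°) + j·sin(77.9°)) = 3.983 + j18.58 V
  V2 = 6.26·(cos(90.0°) + j·sin(90.0°)) = 0 + j6.26 V
  V3 = 220·(cos(-90.0°) + j·sin(-90.0°)) = 0 - j220 V
Step 2 — Sum components: V_total = 3.983 - j195.2 V.
Step 3 — Convert to polar: |V_total| = 195.2 V, ∠V_total = -88.8°.

V_total = 195.2∠-88.8° V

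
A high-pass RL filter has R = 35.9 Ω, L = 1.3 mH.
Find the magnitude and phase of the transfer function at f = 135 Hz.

Step 1 — Angular frequency: ω = 2π·135 = 848.2 rad/s.
Step 2 — Transfer function: H(jω) = jωL/(R + jωL).
Step 3 — Numerator jωL = j·1.103; denominator R + jωL = 35.9 + j1.103.
Step 4 — H = 0.0009426 + j0.03069.
Step 5 — Magnitude: |H| = 0.0307 (-30.3 dB); phase: φ = 88.2°.

|H| = 0.0307 (-30.3 dB), φ = 88.2°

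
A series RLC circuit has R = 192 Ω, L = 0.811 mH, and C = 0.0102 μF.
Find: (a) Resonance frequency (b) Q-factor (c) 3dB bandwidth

Step 1 — Resonance: ω₀ = 1/√(LC) = 1/√(0.000811·1.02e-08) = 3.477e+05 rad/s.
Step 2 — f₀ = ω₀/(2π) = 5.534e+04 Hz.
Step 3 — Series Q: Q = ω₀L/R = 3.477e+05·0.000811/192 = 1.469.
Step 4 — Bandwidth: Δω = ω₀/Q = 2.367e+05 rad/s; BW = Δω/(2π) = 3.768e+04 Hz.

(a) f₀ = 5.534e+04 Hz  (b) Q = 1.469  (c) BW = 3.768e+04 Hz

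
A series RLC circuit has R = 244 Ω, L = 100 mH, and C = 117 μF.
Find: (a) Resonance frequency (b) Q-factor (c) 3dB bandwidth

Step 1 — Resonance condition Im(Z)=0 gives ω₀ = 1/√(LC).
Step 2 — ω₀ = 1/√(0.1·0.000117) = 292.4 rad/s.
Step 3 — f₀ = ω₀/(2π) = 46.53 Hz.
Step 4 — Series Q: Q = ω₀L/R = 292.4·0.1/244 = 0.1198.
Step 5 — 3dB bandwidth: Δω = ω₀/Q = 2440 rad/s; BW = Δω/(2π) = 388.3 Hz.

(a) f₀ = 46.53 Hz  (b) Q = 0.1198  (c) BW = 388.3 Hz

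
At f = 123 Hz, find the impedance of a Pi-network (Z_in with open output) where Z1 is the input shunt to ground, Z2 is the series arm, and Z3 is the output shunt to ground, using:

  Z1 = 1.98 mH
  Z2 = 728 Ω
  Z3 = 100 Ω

Step 1 — Angular frequency: ω = 2π·f = 2π·123 = 772.8 rad/s.
Step 2 — Component impedances:
  Z1: Z = jωL = j·772.8·0.00198 = 0 + j1.53 Ω
  Z2: Z = R = 728 Ω
  Z3: Z = R = 100 Ω
Step 3 — With open output, the series arm Z2 and the output shunt Z3 appear in series to ground: Z2 + Z3 = 828 Ω.
Step 4 — Parallel with input shunt Z1: Z_in = Z1 || (Z2 + Z3) = 0.002828 + j1.53 Ω = 1.53∠89.9° Ω.

Z = 0.002828 + j1.53 Ω = 1.53∠89.9° Ω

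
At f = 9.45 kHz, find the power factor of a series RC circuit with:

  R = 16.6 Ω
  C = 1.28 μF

Step 1 — Angular frequency: ω = 2π·f = 2π·9450 = 5.938e+04 rad/s.
Step 2 — Component impedances:
  R: Z = R = 16.6 Ω
  C: Z = 1/(jωC) = -j/(ω·C) = 0 - j13.16 Ω
Step 3 — Series combination: Z_total = R + C = 16.6 - j13.16 Ω = 21.18∠-38.4° Ω.
Step 4 — Power factor: PF = cos(φ) = Re(Z)/|Z| = 16.6/21.182 = 0.7837.
Step 5 — Type: Im(Z) = -13.16 ⇒ leading (phase φ = -38.4°).

PF = 0.7837 (leading, φ = -38.4°)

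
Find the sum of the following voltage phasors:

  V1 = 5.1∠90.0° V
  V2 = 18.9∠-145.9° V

Step 1 — Convert each phasor to rectangular form:
  V1 = 5.1·(cos(90.0°) + j·sin(90.0°)) = 0 + j5.1 V
  V2 = 18.9·(cos(-145.9°) + j·sin(-145.9°)) = -15.65 - j10.6 V
Step 2 — Sum components: V_total = -15.65 - j5.496 V.
Step 3 — Convert to polar: |V_total| = 16.59 V, ∠V_total = -160.6°.

V_total = 16.59∠-160.6° V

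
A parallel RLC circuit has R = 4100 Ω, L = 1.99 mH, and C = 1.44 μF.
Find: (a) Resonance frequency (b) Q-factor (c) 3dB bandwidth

Step 1 — Resonance: ω₀ = 1/√(LC) = 1/√(0.00199·1.44e-06) = 1.868e+04 rad/s.
Step 2 — f₀ = ω₀/(2π) = 2973 Hz.
Step 3 — Parallel Q: Q = R/(ω₀L) = 4100/(1.868e+04·0.00199) = 110.3.
Step 4 — Bandwidth: Δω = ω₀/Q = 169.4 rad/s; BW = Δω/(2π) = 26.96 Hz.

(a) f₀ = 2973 Hz  (b) Q = 110.3  (c) BW = 26.96 Hz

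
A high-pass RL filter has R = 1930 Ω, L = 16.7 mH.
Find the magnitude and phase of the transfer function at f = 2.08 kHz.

Step 1 — Angular frequency: ω = 2π·2080 = 1.307e+04 rad/s.
Step 2 — Transfer function: H(jω) = jωL/(R + jωL).
Step 3 — Numerator jωL = j·218.3; denominator R + jωL = 1930 + j218.3.
Step 4 — H = 0.01263 + j0.1117.
Step 5 — Magnitude: |H| = 0.1124 (-19.0 dB); phase: φ = 83.5°.

|H| = 0.1124 (-19.0 dB), φ = 83.5°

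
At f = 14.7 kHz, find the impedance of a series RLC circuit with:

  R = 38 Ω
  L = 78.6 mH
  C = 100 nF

Step 1 — Angular frequency: ω = 2π·f = 2π·1.47e+04 = 9.236e+04 rad/s.
Step 2 — Component impedances:
  R: Z = R = 38 Ω
  L: Z = jωL = j·9.236e+04·0.0786 = 0 + j7260 Ω
  C: Z = 1/(jωC) = -j/(ω·C) = 0 - j108.3 Ω
Step 3 — Series combination: Z_total = R + L + C = 38 + j7151 Ω = 7152∠89.7° Ω.

Z = 38 + j7151 Ω = 7152∠89.7° Ω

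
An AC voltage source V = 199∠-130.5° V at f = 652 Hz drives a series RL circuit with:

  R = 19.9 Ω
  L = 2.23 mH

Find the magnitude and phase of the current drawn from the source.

Step 1 — Angular frequency: ω = 2π·f = 2π·652 = 4097 rad/s.
Step 2 — Component impedances:
  R: Z = R = 19.9 Ω
  L: Z = jωL = j·4097·0.00223 = 0 + j9.136 Ω
Step 3 — Series combination: Z_total = R + L = 19.9 + j9.136 Ω = 21.9∠24.7° Ω.
Step 4 — Source phasor: V = 199∠-130.5° V = -129.2 - j151.3 V.
Step 5 — Ohm's law: I = V / Z_total = (-129.2 - j151.3) / (19.9 + j9.136) = -8.247 - j3.818 A.
Step 6 — Convert to polar: |I| = 9.088 A, ∠I = -155.2°.

I = 9.088∠-155.2° A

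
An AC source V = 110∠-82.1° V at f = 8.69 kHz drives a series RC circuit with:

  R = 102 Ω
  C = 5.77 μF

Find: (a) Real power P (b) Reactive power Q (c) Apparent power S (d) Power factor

Step 1 — Angular frequency: ω = 2π·f = 2π·8690 = 5.46e+04 rad/s.
Step 2 — Component impedances:
  R: Z = R = 102 Ω
  C: Z = 1/(jωC) = -j/(ω·C) = 0 - j3.174 Ω
Step 3 — Series combination: Z_total = R + C = 102 - j3.174 Ω = 102∠-1.8° Ω.
Step 4 — Source phasor: V = 110∠-82.1° V = 15.12 - j109 V.
Step 5 — Current: I = V / Z = 0.1813 - j1.063 A = 1.078∠-80.3° A.
Step 6 — Complex power: S = V·I* = 118.5 - j3.688 VA.
Step 7 — Real power: P = Re(S) = 118.5 W.
Step 8 — Reactive power: Q = Im(S) = -3.688 VAR.
Step 9 — Apparent power: |S| = 118.6 VA.
Step 10 — Power factor: PF = P/|S| = 0.9995 (leading).

(a) P = 118.5 W  (b) Q = -3.688 VAR  (c) S = 118.6 VA  (d) PF = 0.9995 (leading)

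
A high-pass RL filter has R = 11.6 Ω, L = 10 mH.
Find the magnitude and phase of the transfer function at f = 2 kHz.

Step 1 — Angular frequency: ω = 2π·2000 = 1.257e+04 rad/s.
Step 2 — Transfer function: H(jω) = jωL/(R + jωL).
Step 3 — Numerator jωL = j·125.7; denominator R + jωL = 11.6 + j125.7.
Step 4 — H = 0.9916 + j0.09153.
Step 5 — Magnitude: |H| = 0.9958 (-0.0 dB); phase: φ = 5.3°.

|H| = 0.9958 (-0.0 dB), φ = 5.3°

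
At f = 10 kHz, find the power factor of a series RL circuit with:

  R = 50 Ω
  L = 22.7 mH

Step 1 — Angular frequency: ω = 2π·f = 2π·1e+04 = 6.283e+04 rad/s.
Step 2 — Component impedances:
  R: Z = R = 50 Ω
  L: Z = jωL = j·6.283e+04·0.0227 = 0 + j1426 Ω
Step 3 — Series combination: Z_total = R + L = 50 + j1426 Ω = 1427∠88.0° Ω.
Step 4 — Power factor: PF = cos(φ) = Re(Z)/|Z| = 50/1427.2 = 0.03503.
Step 5 — Type: Im(Z) = 1426 ⇒ lagging (phase φ = 88.0°).

PF = 0.03503 (lagging, φ = 88.0°)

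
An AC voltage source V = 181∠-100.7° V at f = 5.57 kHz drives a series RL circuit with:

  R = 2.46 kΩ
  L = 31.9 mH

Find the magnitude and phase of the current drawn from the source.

Step 1 — Angular frequency: ω = 2π·f = 2π·5570 = 3.5e+04 rad/s.
Step 2 — Component impedances:
  R: Z = R = 2460 Ω
  L: Z = jωL = j·3.5e+04·0.0319 = 0 + j1116 Ω
Step 3 — Series combination: Z_total = R + L = 2460 + j1116 Ω = 2701∠24.4° Ω.
Step 4 — Source phasor: V = 181∠-100.7° V = -33.61 - j177.9 V.
Step 5 — Ohm's law: I = V / Z_total = (-33.61 - j177.9) / (2460 + j1116) = -0.03853 - j0.05481 A.
Step 6 — Convert to polar: |I| = 0.067 A, ∠I = -125.1°.

I = 0.067∠-125.1° A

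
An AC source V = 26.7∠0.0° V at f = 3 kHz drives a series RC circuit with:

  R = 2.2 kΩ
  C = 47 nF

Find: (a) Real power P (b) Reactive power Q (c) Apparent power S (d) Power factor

Step 1 — Angular frequency: ω = 2π·f = 2π·3000 = 1.885e+04 rad/s.
Step 2 — Component impedances:
  R: Z = R = 2200 Ω
  C: Z = 1/(jωC) = -j/(ω·C) = 0 - j1129 Ω
Step 3 — Series combination: Z_total = R + C = 2200 - j1129 Ω = 2473∠-27.2° Ω.
Step 4 — Source phasor: V = 26.7∠0.0° V = 26.7 V.
Step 5 — Current: I = V / Z = 0.009607 + j0.004929 A = 0.0108∠27.2° A.
Step 6 — Complex power: S = V·I* = 0.2565 - j0.1316 VA.
Step 7 — Real power: P = Re(S) = 0.2565 W.
Step 8 — Reactive power: Q = Im(S) = -0.1316 VAR.
Step 9 — Apparent power: |S| = 0.2883 VA.
Step 10 — Power factor: PF = P/|S| = 0.8897 (leading).

(a) P = 0.2565 W  (b) Q = -0.1316 VAR  (c) S = 0.2883 VA  (d) PF = 0.8897 (leading)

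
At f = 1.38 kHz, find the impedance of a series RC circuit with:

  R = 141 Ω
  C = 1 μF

Step 1 — Angular frequency: ω = 2π·f = 2π·1380 = 8671 rad/s.
Step 2 — Component impedances:
  R: Z = R = 141 Ω
  C: Z = 1/(jωC) = -j/(ω·C) = 0 - j115.3 Ω
Step 3 — Series combination: Z_total = R + C = 141 - j115.3 Ω = 182.2∠-39.3° Ω.

Z = 141 - j115.3 Ω = 182.2∠-39.3° Ω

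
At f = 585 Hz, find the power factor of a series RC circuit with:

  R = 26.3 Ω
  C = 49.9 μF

Step 1 — Angular frequency: ω = 2π·f = 2π·585 = 3676 rad/s.
Step 2 — Component impedances:
  R: Z = R = 26.3 Ω
  C: Z = 1/(jωC) = -j/(ω·C) = 0 - j5.452 Ω
Step 3 — Series combination: Z_total = R + C = 26.3 - j5.452 Ω = 26.86∠-11.7° Ω.
Step 4 — Power factor: PF = cos(φ) = Re(Z)/|Z| = 26.3/26.86 = 0.9792.
Step 5 — Type: Im(Z) = -5.452 ⇒ leading (phase φ = -11.7°).

PF = 0.9792 (leading, φ = -11.7°)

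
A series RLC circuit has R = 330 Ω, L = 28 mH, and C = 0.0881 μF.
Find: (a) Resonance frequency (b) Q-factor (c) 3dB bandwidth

Step 1 — Resonance: ω₀ = 1/√(LC) = 1/√(0.028·8.81e-08) = 2.013e+04 rad/s.
Step 2 — f₀ = ω₀/(2π) = 3204 Hz.
Step 3 — Series Q: Q = ω₀L/R = 2.013e+04·0.028/330 = 1.708.
Step 4 — Bandwidth: Δω = ω₀/Q = 1.179e+04 rad/s; BW = Δω/(2π) = 1876 Hz.

(a) f₀ = 3204 Hz  (b) Q = 1.708  (c) BW = 1876 Hz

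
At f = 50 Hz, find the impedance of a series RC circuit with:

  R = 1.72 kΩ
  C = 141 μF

Step 1 — Angular frequency: ω = 2π·f = 2π·50 = 314.2 rad/s.
Step 2 — Component impedances:
  R: Z = R = 1720 Ω
  C: Z = 1/(jωC) = -j/(ω·C) = 0 - j22.58 Ω
Step 3 — Series combination: Z_total = R + C = 1720 - j22.58 Ω = 1720∠-0.8° Ω.

Z = 1720 - j22.58 Ω = 1720∠-0.8° Ω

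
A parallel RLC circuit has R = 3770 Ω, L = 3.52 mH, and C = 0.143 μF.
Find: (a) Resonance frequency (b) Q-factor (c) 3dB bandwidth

Step 1 — Resonance: ω₀ = 1/√(LC) = 1/√(0.00352·1.43e-07) = 4.457e+04 rad/s.
Step 2 — f₀ = ω₀/(2π) = 7094 Hz.
Step 3 — Parallel Q: Q = R/(ω₀L) = 3770/(4.457e+04·0.00352) = 24.03.
Step 4 — Bandwidth: Δω = ω₀/Q = 1855 rad/s; BW = Δω/(2π) = 295.2 Hz.

(a) f₀ = 7094 Hz  (b) Q = 24.03  (c) BW = 295.2 Hz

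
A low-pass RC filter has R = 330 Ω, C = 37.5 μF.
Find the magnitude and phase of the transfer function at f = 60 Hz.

Step 1 — Angular frequency: ω = 2π·60 = 377 rad/s.
Step 2 — Transfer function: H(jω) = 1/(1 + jωRC).
Step 3 — Denominator: 1 + jωRC = 1 + j·377·330·3.75e-05 = 1 + j4.665.
Step 4 — H = 0.04393 - j0.2049.
Step 5 — Magnitude: |H| = 0.2096 (-13.6 dB); phase: φ = -77.9°.

|H| = 0.2096 (-13.6 dB), φ = -77.9°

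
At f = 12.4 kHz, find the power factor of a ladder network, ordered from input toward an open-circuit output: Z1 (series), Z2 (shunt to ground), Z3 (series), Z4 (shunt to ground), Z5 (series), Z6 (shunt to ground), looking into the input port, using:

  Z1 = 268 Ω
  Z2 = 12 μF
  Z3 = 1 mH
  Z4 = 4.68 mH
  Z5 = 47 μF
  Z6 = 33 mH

Step 1 — Angular frequency: ω = 2π·f = 2π·1.24e+04 = 7.791e+04 rad/s.
Step 2 — Component impedances:
  Z1: Z = R = 268 Ω
  Z2: Z = 1/(jωC) = -j/(ω·C) = 0 - j1.07 Ω
  Z3: Z = jωL = j·7.791e+04·0.001 = 0 + j77.91 Ω
  Z4: Z = jωL = j·7.791e+04·0.00468 = 0 + j364.6 Ω
  Z5: Z = 1/(jωC) = -j/(ω·C) = 0 - j0.2731 Ω
  Z6: Z = jωL = j·7.791e+04·0.033 = 0 + j2571 Ω
Step 3 — Ladder network (open output): work backward from the far end, alternating series and parallel combinations. Z_in = 268 - j1.072 Ω = 268∠-0.2° Ω.
Step 4 — Power factor: PF = cos(φ) = Re(Z)/|Z| = 268/268 = 1.
Step 5 — Type: Im(Z) = -1.072 ⇒ leading (phase φ = -0.2°).

PF = 1 (leading, φ = -0.2°)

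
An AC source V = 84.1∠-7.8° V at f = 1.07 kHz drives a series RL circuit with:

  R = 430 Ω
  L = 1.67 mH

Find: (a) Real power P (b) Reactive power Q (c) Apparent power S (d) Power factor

Step 1 — Angular frequency: ω = 2π·f = 2π·1070 = 6723 rad/s.
Step 2 — Component impedances:
  R: Z = R = 430 Ω
  L: Z = jωL = j·6723·0.00167 = 0 + j11.23 Ω
Step 3 — Series combination: Z_total = R + L = 430 + j11.23 Ω = 430.1∠1.5° Ω.
Step 4 — Source phasor: V = 84.1∠-7.8° V = 83.32 - j11.41 V.
Step 5 — Current: I = V / Z = 0.1929 - j0.03158 A = 0.1955∠-9.3° A.
Step 6 — Complex power: S = V·I* = 16.44 + j0.4292 VA.
Step 7 — Real power: P = Re(S) = 16.44 W.
Step 8 — Reactive power: Q = Im(S) = 0.4292 VAR.
Step 9 — Apparent power: |S| = 16.44 VA.
Step 10 — Power factor: PF = P/|S| = 0.9997 (lagging).

(a) P = 16.44 W  (b) Q = 0.4292 VAR  (c) S = 16.44 VA  (d) PF = 0.9997 (lagging)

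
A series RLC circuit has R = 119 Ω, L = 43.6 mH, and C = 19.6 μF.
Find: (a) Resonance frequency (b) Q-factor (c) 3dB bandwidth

Step 1 — Resonance: ω₀ = 1/√(LC) = 1/√(0.0436·1.96e-05) = 1082 rad/s.
Step 2 — f₀ = ω₀/(2π) = 172.2 Hz.
Step 3 — Series Q: Q = ω₀L/R = 1082·0.0436/119 = 0.3963.
Step 4 — Bandwidth: Δω = ω₀/Q = 2729 rad/s; BW = Δω/(2π) = 434.4 Hz.

(a) f₀ = 172.2 Hz  (b) Q = 0.3963  (c) BW = 434.4 Hz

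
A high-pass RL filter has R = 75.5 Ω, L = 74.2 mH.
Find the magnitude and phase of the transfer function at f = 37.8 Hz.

Step 1 — Angular frequency: ω = 2π·37.8 = 237.5 rad/s.
Step 2 — Transfer function: H(jω) = jωL/(R + jωL).
Step 3 — Numerator jωL = j·17.62; denominator R + jωL = 75.5 + j17.62.
Step 4 — H = 0.05167 + j0.2214.
Step 5 — Magnitude: |H| = 0.2273 (-12.9 dB); phase: φ = 76.9°.

|H| = 0.2273 (-12.9 dB), φ = 76.9°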